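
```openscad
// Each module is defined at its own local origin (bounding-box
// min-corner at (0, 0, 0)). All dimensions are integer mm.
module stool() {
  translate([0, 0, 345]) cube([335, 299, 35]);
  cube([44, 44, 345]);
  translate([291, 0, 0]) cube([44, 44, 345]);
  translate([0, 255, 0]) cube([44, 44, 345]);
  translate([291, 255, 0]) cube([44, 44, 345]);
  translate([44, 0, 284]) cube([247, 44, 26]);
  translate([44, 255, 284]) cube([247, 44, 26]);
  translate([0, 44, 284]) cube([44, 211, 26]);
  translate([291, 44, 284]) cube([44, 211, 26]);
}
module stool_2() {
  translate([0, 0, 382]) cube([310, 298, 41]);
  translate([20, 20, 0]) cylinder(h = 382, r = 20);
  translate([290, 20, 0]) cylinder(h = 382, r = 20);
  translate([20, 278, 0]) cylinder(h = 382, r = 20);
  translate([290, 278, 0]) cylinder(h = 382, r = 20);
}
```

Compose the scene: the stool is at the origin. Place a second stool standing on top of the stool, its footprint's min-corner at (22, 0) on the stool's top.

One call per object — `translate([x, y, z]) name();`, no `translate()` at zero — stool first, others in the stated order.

stool();
translate([22, 0, 380]) stool_2();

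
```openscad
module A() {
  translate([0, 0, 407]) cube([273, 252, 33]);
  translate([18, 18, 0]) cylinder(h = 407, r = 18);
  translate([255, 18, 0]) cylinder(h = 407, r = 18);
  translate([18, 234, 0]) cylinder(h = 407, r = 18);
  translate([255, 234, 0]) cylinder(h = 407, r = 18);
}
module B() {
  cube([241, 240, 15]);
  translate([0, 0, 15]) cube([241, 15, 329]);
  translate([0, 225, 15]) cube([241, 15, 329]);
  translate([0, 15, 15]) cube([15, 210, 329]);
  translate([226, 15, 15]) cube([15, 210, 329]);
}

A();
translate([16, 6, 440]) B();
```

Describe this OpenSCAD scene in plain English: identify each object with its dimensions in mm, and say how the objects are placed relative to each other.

A is a four-legged stool. The seat is 273×252 mm, 33 mm thick, top at z = 440 mm. It stands on four round legs, each 36 mm in diameter, from z = 0 to the seat underside, each leg's axis is inset half a diameter from the nearest pair of seat edges (so the leg's bounding box is flush with the corner).

B is an open-topped rectangular box: outside dimensions 241×240×344 mm, with a uniform wall and base thickness of 15 mm. The base is a full 241×240 slab on the floor; four walls sit on top of the base. The front and back walls (the −y and +y sides) span the full width; the two side walls fit between them.

The open box is on top of the stool, centred.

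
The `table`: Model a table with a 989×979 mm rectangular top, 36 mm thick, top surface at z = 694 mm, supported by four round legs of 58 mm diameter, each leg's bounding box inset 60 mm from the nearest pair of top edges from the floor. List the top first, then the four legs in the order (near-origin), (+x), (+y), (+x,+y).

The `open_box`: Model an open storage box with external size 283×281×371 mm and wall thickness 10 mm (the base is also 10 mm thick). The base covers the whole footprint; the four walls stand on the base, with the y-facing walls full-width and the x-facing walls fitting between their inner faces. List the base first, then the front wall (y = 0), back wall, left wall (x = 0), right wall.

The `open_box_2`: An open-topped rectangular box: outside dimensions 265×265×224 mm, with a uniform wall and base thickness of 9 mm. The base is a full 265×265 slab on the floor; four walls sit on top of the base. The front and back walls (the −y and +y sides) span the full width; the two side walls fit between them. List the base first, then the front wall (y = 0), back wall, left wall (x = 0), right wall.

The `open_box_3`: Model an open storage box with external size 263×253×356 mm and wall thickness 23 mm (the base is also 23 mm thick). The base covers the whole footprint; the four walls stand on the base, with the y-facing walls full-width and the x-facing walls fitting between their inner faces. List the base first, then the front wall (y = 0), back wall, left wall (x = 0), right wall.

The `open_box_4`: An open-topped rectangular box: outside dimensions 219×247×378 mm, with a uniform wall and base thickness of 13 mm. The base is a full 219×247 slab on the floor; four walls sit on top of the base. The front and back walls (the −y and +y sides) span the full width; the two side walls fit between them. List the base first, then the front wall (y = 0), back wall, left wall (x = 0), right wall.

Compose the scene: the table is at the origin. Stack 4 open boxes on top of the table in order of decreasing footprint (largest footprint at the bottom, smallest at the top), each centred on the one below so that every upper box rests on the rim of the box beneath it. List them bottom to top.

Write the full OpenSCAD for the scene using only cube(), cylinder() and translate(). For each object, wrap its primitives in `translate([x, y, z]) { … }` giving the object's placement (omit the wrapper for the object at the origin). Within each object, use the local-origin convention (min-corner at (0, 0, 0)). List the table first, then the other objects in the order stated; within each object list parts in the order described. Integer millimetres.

translate([0, 0, 658]) cube([989, 979, 36]);
translate([89, 89, 0]) cylinder(h = 658, r = 29);
translate([900, 89, 0]) cylinder(h = 658, r = 29);
translate([89, 890, 0]) cylinder(h = 658, r = 29);
translate([900, 890, 0]) cylinder(h = 658, r = 29);
translate([353, 349, 694]) {
  cube([283, 281, 10]);
  translate([0, 0, 10]) cube([283, 10, 361]);
  translate([0, 271, 10]) cube([283, 10, 361]);
  translate([0, 10, 10]) cube([10, 261, 361]);
  translate([273, 10, 10]) cube([10, 261, 361]);
}
translate([362, 357, 1065]) {
  cube([265, 265, 9]);
  translate([0, 0, 9]) cube([265, 9, 215]);
  translate([0, 256, 9]) cube([265, 9, 215]);
  translate([0, 9, 9]) cube([9, 247, 215]);
  translate([256, 9, 9]) cube([9, 247, 215]);
}
translate([363, 363, 1289]) {
  cube([263, 253, 23]);
  translate([0, 0, 23]) cube([263, 23, 333]);
  translate([0, 230, 23]) cube([263, 23, 333]);
  translate([0, 23, 23]) cube([23, 207, 333]);
  translate([240, 23, 23]) cube([23, 207, 333]);
}
translate([385, 366, 1645]) {
  cube([219, 247, 13]);
  translate([0, 0, 13]) cube([219, 13, 365]);
  translate([0, 234, 13]) cube([219, 13, 365]);
  translate([0, 13, 13]) cube([13, 221, 365]);
  translate([206, 13, 13]) cube([13, 221, 365]);
}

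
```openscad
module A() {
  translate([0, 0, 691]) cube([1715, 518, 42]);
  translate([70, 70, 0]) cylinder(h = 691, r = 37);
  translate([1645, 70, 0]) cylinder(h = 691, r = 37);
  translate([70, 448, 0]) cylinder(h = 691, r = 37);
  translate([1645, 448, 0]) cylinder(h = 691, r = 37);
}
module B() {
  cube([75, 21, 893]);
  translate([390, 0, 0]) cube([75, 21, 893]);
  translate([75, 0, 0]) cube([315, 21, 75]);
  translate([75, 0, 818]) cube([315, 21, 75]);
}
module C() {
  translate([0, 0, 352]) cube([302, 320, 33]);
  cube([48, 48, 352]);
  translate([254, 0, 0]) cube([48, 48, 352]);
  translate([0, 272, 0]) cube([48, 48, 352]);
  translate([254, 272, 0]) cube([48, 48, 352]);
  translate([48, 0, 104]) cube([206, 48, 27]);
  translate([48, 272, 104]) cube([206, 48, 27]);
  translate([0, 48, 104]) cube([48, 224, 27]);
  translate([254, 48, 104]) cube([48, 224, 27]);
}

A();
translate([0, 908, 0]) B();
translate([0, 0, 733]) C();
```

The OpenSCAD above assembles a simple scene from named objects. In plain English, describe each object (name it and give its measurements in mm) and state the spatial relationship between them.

A is a table: top 1715 mm (x) × 518 mm (y), 42 mm thick, upper face at z = 733 mm, on four round legs of 74 mm diameter, each leg's bounding box inset 33 mm from the nearest pair of top edges, running from z = 0 to the bottom of the top.

B is a picture frame with a 315×743 mm rectangular opening (x by z) and a uniform 75 mm border on every side. Frame depth is 21 mm along y. It is built from two vertical stiles running the full outside height and two horizontal rails spanning the gap between the stiles.

C is a four-legged stool. The seat is 302×320 mm, 33 mm thick, top at z = 385 mm. It stands on four square legs, each 48×48 mm in cross-section, from z = 0 to the seat underside, each flush with a corner of the seat. Four stretchers, 48 mm wide and 27 mm tall, connect adjacent legs with their undersides at z = 104 mm, each running between the inner faces of the legs it joins and aligned with the legs' outer faces on the other axis.

The picture frame is on the floor beside the table on its +y side. The stool is on top of the table.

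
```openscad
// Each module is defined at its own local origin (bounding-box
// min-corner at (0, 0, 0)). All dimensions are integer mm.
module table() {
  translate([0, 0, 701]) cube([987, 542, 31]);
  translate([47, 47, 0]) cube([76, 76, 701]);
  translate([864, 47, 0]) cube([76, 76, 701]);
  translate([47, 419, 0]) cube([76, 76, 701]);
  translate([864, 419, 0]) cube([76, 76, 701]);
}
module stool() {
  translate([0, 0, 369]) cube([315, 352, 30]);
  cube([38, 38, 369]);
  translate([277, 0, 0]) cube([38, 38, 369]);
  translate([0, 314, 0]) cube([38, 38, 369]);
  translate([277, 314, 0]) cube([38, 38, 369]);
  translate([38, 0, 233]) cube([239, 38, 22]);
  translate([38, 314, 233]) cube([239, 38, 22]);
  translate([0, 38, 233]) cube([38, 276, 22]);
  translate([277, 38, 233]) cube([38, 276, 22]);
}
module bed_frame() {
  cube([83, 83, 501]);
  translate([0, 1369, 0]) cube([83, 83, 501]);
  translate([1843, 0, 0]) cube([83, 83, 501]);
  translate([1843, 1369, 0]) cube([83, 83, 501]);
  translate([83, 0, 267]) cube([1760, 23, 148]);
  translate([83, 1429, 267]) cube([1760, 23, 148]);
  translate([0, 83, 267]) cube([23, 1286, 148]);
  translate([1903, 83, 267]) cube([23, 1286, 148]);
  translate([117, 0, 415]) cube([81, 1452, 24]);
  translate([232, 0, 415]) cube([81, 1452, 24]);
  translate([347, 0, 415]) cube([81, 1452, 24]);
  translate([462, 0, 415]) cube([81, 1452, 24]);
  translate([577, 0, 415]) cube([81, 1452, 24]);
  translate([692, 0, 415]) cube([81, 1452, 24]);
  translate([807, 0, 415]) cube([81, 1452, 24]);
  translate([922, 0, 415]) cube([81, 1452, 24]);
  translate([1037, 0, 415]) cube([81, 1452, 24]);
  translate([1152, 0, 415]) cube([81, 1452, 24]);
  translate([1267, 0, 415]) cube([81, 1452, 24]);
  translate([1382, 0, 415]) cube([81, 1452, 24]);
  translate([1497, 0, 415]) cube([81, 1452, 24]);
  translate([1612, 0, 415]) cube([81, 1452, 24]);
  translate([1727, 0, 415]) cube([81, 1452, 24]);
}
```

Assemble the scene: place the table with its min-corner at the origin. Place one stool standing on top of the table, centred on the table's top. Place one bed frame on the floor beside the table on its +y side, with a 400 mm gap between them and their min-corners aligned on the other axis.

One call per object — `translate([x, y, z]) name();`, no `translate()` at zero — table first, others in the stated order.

table();
translate([336, 95, 732]) stool();
translate([0, 942, 0]) bed_frame();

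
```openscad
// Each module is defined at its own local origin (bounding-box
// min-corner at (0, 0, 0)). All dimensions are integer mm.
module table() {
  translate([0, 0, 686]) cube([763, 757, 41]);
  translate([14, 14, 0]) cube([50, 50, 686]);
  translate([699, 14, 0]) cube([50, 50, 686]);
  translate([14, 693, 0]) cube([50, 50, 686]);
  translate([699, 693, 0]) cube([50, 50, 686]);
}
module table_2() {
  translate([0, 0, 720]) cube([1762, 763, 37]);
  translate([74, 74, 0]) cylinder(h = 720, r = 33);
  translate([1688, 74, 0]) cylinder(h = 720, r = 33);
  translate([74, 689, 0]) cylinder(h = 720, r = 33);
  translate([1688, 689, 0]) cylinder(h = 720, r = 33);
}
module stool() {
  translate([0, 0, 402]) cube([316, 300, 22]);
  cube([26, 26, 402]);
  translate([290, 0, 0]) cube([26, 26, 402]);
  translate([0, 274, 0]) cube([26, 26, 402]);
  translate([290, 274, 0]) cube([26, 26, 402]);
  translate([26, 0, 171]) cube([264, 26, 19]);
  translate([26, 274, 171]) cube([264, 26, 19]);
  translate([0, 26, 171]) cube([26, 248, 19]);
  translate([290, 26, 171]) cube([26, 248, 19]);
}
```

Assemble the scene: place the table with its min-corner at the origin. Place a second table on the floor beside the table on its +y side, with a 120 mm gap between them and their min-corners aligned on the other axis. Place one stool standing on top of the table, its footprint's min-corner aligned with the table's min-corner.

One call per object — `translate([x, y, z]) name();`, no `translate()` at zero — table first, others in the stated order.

table();
translate([0, 877, 0]) table_2();
translate([0, 0, 727]) stool();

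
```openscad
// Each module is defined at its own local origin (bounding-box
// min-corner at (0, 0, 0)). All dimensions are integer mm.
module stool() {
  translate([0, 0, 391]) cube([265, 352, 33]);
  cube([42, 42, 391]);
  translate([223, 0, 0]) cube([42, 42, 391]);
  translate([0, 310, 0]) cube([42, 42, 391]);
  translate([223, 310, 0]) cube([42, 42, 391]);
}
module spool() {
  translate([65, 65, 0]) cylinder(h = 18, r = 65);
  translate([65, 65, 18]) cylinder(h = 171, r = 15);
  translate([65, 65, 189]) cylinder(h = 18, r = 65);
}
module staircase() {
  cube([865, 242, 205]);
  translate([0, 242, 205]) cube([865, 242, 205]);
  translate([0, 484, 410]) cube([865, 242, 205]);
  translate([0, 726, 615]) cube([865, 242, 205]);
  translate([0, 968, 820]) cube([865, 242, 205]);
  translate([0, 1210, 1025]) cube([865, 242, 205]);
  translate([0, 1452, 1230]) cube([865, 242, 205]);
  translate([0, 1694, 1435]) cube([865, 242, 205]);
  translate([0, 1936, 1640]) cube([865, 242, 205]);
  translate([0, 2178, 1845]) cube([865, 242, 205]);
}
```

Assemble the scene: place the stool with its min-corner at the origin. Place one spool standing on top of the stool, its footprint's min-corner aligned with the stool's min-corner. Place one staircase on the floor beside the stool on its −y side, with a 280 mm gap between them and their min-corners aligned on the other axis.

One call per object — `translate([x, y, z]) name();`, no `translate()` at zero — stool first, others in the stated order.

stool();
translate([0, 0, 424]) spool();
translate([0, -2700, 0]) staircase();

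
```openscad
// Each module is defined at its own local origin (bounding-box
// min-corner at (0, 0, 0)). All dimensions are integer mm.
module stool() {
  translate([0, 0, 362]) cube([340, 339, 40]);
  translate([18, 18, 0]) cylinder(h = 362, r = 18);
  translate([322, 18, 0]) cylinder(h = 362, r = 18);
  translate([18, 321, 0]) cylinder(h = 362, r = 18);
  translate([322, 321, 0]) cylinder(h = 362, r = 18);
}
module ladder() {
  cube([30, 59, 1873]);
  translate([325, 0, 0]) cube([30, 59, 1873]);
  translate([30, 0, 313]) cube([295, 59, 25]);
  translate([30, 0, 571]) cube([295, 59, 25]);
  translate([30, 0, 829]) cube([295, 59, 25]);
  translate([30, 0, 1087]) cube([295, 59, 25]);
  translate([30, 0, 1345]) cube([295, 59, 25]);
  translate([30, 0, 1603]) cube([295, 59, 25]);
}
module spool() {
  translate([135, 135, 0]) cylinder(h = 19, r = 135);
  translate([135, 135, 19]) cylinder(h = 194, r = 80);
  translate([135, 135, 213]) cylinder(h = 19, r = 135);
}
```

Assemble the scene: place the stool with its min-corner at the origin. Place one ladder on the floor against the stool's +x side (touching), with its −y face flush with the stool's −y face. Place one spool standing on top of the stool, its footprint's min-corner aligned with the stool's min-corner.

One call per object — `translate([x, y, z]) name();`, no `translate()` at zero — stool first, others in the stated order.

stool();
translate([340, 0, 0]) ladder();
translate([0, 0, 402]) spool();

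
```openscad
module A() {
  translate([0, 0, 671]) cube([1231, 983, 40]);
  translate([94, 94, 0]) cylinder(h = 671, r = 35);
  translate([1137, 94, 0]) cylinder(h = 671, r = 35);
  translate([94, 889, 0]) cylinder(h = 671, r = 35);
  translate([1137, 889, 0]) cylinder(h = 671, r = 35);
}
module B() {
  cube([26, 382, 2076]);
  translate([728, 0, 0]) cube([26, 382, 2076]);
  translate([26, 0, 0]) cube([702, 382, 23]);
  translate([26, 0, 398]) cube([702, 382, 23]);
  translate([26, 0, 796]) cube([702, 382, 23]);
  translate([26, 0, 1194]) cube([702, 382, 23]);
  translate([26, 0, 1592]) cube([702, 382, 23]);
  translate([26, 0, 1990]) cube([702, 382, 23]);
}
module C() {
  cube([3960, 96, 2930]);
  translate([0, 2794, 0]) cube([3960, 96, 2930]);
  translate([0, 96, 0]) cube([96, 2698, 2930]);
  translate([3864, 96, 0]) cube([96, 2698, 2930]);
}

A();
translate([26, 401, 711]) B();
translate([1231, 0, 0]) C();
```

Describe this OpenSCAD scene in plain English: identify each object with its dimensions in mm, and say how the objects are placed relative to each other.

A is a table with a 1231×983 mm rectangular top, 40 mm thick, top surface at z = 711 mm, supported by four round legs of 70 mm diameter, each leg's bounding box inset 59 mm from the nearest pair of top edges, running from the floor.

B is a bookshelf 754 mm wide overall, 382 mm deep and 2076 mm tall. The two sides are 26 mm thick vertical panels. 6 horizontal shelves of 23 mm thickness span between the inner faces of the sides; the lowest shelf sits on the floor and shelves are stacked with a clear vertical gap of 375 mm between each pair.

C is a box-shaped house frame (walls only): outside footprint 3960×2890 mm, wall height 2930 mm, wall thickness 96 mm. The two y-facing walls run the full x-width; the two x-facing walls fit between the inner faces of the y-facing walls.

The bookshelf is on top of the table. The house frame is against the table's +x side, with their −y faces flush.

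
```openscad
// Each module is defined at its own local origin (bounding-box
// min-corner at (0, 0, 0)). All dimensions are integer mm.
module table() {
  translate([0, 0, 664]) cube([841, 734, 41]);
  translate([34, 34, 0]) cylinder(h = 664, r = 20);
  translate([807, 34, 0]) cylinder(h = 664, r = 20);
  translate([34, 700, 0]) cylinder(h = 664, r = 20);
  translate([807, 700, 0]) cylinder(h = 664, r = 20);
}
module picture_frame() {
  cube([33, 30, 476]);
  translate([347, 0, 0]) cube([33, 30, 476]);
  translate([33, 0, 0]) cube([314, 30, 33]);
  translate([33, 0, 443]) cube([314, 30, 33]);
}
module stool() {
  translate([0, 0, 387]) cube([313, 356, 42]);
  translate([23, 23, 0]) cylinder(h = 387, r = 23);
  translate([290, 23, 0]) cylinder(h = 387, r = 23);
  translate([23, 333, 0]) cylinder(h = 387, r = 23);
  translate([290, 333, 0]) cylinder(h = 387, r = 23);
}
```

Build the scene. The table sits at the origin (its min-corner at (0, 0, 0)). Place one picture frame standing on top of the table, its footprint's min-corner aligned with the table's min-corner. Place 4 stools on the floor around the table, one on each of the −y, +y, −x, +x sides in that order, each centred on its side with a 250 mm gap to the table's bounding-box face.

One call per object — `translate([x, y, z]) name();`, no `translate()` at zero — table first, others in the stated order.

table();
translate([0, 0, 705]) picture_frame();
translate([264, -606, 0]) stool();
translate([264, 984, 0]) stool();
translate([-563, 189, 0]) stool();
translate([1091, 189, 0]) stool();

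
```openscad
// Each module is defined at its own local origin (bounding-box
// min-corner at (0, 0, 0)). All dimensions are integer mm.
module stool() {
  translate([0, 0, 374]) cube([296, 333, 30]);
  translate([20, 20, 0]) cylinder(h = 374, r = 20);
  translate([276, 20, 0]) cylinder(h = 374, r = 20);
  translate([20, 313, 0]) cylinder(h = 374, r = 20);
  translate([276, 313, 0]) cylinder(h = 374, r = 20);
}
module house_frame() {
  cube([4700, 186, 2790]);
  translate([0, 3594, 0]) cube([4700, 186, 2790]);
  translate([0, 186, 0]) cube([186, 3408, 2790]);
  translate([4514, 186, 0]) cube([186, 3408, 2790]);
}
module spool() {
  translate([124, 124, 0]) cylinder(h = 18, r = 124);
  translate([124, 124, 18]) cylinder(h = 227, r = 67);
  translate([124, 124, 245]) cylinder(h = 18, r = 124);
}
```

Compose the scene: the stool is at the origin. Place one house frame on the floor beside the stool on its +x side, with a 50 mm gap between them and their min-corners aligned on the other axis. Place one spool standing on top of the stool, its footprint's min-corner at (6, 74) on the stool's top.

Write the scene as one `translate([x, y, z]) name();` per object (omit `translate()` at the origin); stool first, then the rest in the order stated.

stool();
translate([346, 0, 0]) house_frame();
translate([6, 74, 404]) spool();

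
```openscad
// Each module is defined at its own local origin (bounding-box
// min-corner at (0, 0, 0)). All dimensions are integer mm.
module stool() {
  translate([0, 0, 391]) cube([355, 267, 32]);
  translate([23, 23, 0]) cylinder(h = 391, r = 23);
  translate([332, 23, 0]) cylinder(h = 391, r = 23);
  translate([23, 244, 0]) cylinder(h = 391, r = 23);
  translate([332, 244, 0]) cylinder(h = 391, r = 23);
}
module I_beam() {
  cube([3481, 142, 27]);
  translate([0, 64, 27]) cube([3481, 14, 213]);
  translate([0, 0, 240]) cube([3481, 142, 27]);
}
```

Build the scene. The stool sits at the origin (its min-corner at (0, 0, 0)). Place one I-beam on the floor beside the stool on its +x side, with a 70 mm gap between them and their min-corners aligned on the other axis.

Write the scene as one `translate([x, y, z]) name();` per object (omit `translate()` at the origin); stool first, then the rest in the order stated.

stool();
translate([425, 0, 0]) I_beam();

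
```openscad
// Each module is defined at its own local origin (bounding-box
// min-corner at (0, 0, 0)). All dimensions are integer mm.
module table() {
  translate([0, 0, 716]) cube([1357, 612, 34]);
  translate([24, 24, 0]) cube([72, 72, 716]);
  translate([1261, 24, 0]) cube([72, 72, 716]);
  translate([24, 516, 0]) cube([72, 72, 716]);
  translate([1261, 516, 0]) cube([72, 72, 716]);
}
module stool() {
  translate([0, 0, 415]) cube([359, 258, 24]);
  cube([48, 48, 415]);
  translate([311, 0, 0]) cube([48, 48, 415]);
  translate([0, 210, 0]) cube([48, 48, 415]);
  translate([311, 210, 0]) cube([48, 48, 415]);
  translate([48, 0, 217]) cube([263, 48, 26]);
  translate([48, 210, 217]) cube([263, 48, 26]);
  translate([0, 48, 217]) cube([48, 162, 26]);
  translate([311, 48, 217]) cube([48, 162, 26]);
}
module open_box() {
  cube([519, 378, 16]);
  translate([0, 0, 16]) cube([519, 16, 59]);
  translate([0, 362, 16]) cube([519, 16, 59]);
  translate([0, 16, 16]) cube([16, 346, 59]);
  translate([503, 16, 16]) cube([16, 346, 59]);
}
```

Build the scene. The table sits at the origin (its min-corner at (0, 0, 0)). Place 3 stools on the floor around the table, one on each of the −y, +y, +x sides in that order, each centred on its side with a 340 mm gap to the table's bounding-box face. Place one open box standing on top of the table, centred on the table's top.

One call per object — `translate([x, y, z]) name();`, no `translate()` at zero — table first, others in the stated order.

table();
translate([499, -598, 0]) stool();
translate([499, 952, 0]) stool();
translate([1697, 177, 0]) stool();
translate([419, 117, 750]) open_box();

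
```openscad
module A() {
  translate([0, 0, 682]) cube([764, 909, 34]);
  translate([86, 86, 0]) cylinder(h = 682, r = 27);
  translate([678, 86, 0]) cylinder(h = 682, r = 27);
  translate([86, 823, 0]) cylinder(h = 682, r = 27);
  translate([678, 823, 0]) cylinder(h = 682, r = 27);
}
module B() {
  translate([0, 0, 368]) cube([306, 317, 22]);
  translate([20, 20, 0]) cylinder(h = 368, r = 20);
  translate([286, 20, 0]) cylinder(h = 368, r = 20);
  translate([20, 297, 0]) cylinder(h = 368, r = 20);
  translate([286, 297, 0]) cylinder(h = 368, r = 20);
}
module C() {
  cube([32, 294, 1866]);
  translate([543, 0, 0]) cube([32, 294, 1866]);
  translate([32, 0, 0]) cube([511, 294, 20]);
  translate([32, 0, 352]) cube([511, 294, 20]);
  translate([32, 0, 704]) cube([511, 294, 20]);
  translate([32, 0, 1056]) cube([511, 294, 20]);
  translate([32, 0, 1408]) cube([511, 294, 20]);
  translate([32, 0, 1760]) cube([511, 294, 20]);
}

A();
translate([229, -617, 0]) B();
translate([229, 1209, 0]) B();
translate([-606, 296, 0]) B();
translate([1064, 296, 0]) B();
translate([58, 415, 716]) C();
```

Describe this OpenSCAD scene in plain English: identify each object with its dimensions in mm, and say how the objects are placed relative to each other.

A is a rectangular dining table. The top is 764×909×34 mm with its upper surface at z = 716 mm. It stands on four round legs of 54 mm diameter, each leg's bounding box inset 59 mm from the nearest pair of top edges, running from the floor to the underside of the top.

B is a four-legged stool. The seat is 306×317 mm, 22 mm thick, top at z = 390 mm. It stands on four round legs, each 40 mm in diameter, from z = 0 to the seat underside, each leg's axis is inset half a diameter from the nearest pair of seat edges (so the leg's bounding box is flush with the corner).

C is an open bookshelf. Two side panels, each 32 mm thick, 294 mm deep and 1866 mm tall, stand 575 mm apart (outside-to-outside). Between them sit 6 shelves, each 20 mm thick and 294 mm deep, spanning the full gap between the sides. The bottom shelf rests on the floor (its underside at z = 0) and the clear gap between one shelf's top and the next shelf's underside is 332 mm.

Four stools sit around the table at the −y, +y, −x, +x sides. The bookshelf is on top of the table.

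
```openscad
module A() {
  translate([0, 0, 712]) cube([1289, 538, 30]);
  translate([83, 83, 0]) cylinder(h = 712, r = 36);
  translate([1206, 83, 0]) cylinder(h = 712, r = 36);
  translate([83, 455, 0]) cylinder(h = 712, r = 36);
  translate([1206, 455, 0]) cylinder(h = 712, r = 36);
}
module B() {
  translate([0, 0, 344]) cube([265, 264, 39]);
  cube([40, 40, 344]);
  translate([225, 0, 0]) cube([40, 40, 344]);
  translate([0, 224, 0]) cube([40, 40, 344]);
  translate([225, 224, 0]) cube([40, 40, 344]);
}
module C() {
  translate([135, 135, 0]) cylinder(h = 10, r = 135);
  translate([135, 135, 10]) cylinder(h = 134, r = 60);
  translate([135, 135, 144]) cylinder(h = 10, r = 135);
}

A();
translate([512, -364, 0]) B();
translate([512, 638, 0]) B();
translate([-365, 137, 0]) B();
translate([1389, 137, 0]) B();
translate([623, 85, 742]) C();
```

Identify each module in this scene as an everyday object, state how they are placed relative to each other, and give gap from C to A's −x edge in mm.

The spool's min-x is at 623; the table's min-x is 0; gap = 623 mm.

A is a table. B is a stool. C is a spool. Four stools sit around the table at the −y, +y, −x, +x sides. The spool is on top of the table. The gap from the spool to the table's −x edge is 623 mm.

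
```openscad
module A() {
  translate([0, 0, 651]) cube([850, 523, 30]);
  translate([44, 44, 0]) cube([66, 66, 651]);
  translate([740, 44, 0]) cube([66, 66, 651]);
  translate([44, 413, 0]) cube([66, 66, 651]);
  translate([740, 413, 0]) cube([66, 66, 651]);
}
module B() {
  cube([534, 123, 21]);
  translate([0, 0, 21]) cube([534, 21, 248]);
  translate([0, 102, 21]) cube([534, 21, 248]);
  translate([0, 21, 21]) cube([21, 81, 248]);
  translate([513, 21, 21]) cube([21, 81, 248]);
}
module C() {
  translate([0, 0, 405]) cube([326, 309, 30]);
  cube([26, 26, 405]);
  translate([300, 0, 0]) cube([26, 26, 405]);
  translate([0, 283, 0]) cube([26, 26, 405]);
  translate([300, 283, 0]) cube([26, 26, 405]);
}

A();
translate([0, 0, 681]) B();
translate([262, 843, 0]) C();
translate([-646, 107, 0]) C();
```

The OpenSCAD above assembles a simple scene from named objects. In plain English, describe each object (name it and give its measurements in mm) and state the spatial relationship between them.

A is a rectangular dining table. The top is 850×523×30 mm with its upper surface at z = 681 mm. It stands on four 66×66 mm square legs, each inset 44 mm from the nearest pair of top edges, running from the floor to the underside of the top.

B is an open storage box with external size 534×123×269 mm and wall thickness 21 mm (the base is also 21 mm thick). The base covers the whole footprint; the four walls stand on the base, with the y-facing walls full-width and the x-facing walls fitting between their inner faces.

C is a simple wooden stool: a rectangular seat 326 mm (x) by 309 mm (y), 30 mm thick, top face at z = 435 mm, on four square legs, each 26×26 mm in cross-section. The legs rest on z = 0, each flush with a corner of the seat.

The open box is on top of the table. Two stools sit around the table at the +y, −x sides.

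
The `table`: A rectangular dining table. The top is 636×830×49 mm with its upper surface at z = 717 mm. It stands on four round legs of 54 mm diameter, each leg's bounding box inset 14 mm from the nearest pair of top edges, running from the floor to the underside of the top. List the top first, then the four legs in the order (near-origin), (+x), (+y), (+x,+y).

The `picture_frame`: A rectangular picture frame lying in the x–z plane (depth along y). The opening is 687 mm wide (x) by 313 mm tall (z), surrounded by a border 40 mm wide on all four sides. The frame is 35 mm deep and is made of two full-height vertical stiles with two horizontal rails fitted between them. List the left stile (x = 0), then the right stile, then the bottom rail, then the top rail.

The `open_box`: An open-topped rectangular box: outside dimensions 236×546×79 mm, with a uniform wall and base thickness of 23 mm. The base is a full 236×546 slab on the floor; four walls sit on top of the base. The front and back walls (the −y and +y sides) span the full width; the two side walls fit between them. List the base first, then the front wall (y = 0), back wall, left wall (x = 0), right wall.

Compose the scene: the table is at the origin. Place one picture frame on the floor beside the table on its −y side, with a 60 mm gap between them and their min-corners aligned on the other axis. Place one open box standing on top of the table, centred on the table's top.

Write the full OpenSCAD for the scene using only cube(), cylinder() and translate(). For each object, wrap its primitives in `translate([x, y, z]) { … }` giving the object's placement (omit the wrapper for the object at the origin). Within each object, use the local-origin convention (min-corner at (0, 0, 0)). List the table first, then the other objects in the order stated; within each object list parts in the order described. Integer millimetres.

translate([0, 0, 668]) cube([636, 830, 49]);
translate([41, 41, 0]) cylinder(h = 668, r = 27);
translate([595, 41, 0]) cylinder(h = 668, r = 27);
translate([41, 789, 0]) cylinder(h = 668, r = 27);
translate([595, 789, 0]) cylinder(h = 668, r = 27);
translate([0, -95, 0]) {
  cube([40, 35, 393]);
  translate([727, 0, 0]) cube([40, 35, 393]);
  translate([40, 0, 0]) cube([687, 35, 40]);
  translate([40, 0, 353]) cube([687, 35, 40]);
}
translate([200, 142, 717]) {
  cube([236, 546, 23]);
  translate([0, 0, 23]) cube([236, 23, 56]);
  translate([0, 523, 23]) cube([236, 23, 56]);
  translate([0, 23, 23]) cube([23, 500, 56]);
  translate([213, 23, 23]) cube([23, 500, 56]);
}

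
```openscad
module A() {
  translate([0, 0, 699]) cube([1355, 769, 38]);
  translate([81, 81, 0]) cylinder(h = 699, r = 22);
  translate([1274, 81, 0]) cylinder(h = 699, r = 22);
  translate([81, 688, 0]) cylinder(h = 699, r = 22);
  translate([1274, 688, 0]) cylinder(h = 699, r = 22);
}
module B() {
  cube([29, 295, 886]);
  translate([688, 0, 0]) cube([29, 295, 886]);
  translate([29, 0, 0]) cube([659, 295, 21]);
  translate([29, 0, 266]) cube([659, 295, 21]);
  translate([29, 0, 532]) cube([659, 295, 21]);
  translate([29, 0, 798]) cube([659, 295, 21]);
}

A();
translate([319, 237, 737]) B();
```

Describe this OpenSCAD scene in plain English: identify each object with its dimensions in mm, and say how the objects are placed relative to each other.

A is a table with a 1355×769 mm rectangular top, 38 mm thick, top surface at z = 737 mm, supported by four round legs of 44 mm diameter, each leg's bounding box inset 59 mm from the nearest pair of top edges, running from the floor.

B is an open bookshelf. Two side panels, each 29 mm thick, 295 mm deep and 886 mm tall, stand 717 mm apart (outside-to-outside). Between them sit 4 shelves, each 21 mm thick and 295 mm deep, spanning the full gap between the sides. The bottom shelf rests on the floor (its underside at z = 0) and the clear gap between one shelf's top and the next shelf's underside is 245 mm.

The bookshelf is on top of the table, centred.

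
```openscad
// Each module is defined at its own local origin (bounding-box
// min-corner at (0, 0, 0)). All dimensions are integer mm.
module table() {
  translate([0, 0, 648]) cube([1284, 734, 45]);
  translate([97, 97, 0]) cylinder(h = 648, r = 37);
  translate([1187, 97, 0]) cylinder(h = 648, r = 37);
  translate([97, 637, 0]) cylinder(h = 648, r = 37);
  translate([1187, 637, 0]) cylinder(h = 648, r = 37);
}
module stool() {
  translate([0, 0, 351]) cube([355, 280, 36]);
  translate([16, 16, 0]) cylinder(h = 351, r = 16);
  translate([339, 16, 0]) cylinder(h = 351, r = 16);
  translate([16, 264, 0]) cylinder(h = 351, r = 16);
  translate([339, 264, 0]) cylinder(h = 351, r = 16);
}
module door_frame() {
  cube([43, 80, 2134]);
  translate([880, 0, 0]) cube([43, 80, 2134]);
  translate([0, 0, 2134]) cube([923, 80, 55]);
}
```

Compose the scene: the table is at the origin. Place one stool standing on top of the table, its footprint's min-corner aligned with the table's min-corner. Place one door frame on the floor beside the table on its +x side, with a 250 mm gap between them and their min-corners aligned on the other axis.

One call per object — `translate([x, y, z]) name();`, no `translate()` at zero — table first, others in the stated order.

table();
translate([0, 0, 693]) stool();
translate([1534, 0, 0]) door_frame();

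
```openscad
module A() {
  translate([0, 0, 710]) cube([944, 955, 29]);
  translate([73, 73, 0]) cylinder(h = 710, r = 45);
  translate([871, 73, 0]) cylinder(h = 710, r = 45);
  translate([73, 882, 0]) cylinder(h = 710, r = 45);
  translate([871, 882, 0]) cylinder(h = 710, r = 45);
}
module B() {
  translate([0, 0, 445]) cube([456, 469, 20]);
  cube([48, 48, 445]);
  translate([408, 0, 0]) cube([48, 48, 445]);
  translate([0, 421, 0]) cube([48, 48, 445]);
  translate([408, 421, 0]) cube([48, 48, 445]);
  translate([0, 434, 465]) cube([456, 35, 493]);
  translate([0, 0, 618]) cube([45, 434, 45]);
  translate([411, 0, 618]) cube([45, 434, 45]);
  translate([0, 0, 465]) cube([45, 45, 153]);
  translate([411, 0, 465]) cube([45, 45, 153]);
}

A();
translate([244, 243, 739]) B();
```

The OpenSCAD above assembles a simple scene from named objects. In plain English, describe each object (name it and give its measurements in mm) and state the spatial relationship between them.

A is a table with a 944×955 mm rectangular top, 29 mm thick, top surface at z = 739 mm, supported by four round legs of 90 mm diameter, each leg's bounding box inset 28 mm from the nearest pair of top edges, running from the floor.

B is a chair: 456×469 mm seat, 20 mm thick, top at z = 465 mm, on four 48 mm square corner legs flush with the seat edges. A 35 mm thick backrest slab spans the full seat width, extending 493 mm above the seat top, its back face flush with the seat's +y edge. Two armrests of 45×45 mm section run along each side from the seat's front edge to the front of the backrest, top faces 198 mm above the seat top and outer faces flush with the seat's x-edges; a 45×45 mm post under the front of each armrest stands on the seat at the front corner.

The chair is on top of the table, centred.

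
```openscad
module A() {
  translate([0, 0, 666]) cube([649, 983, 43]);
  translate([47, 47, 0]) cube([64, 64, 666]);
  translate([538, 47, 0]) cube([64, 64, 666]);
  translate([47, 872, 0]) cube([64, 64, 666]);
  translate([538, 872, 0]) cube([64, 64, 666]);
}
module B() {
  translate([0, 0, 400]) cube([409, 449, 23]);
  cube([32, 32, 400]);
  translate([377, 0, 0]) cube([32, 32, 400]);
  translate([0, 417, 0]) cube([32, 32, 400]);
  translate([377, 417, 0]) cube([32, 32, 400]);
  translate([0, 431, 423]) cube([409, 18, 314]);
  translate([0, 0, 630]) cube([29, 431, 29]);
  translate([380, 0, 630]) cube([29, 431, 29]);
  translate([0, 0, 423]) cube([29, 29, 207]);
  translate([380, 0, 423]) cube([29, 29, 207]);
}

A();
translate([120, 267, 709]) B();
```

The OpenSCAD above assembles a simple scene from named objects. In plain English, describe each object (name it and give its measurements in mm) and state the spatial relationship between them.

A is a table: top 649 mm (x) × 983 mm (y), 43 mm thick, upper face at z = 709 mm, on four 64×64 mm square legs, each inset 47 mm from the nearest pair of top edges, running from z = 0 to the bottom of the top.

B is a chair: 409×449 mm seat, 23 mm thick, top at z = 423 mm, on four 32 mm square corner legs flush with the seat edges. A 18 mm thick backrest slab spans the full seat width, extending 314 mm above the seat top, its back face flush with the seat's +y edge. Two armrests of 29×29 mm section run along each side from the seat's front edge to the front of the backrest, top faces 236 mm above the seat top and outer faces flush with the seat's x-edges; a 29×29 mm post under the front of each armrest stands on the seat at the front corner.

The chair is on top of the table, centred.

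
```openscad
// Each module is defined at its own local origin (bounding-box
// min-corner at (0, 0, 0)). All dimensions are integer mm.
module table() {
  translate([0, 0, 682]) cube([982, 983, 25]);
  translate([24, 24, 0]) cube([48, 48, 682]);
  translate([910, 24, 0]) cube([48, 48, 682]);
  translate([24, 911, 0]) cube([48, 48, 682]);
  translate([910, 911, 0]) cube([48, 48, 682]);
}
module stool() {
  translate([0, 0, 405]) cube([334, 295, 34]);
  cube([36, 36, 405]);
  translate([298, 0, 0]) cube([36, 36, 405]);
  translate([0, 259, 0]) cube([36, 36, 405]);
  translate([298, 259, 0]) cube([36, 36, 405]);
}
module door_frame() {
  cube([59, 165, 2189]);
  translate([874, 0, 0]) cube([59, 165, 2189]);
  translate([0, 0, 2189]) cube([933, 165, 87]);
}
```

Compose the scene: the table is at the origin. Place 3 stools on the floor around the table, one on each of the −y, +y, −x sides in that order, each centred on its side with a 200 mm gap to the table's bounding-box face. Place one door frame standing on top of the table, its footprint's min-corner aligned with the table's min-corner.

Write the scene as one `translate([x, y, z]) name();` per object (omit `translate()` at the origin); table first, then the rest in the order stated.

table();
translate([324, -495, 0]) stool();
translate([324, 1183, 0]) stool();
translate([-534, 344, 0]) stool();
translate([0, 0, 707]) door_frame();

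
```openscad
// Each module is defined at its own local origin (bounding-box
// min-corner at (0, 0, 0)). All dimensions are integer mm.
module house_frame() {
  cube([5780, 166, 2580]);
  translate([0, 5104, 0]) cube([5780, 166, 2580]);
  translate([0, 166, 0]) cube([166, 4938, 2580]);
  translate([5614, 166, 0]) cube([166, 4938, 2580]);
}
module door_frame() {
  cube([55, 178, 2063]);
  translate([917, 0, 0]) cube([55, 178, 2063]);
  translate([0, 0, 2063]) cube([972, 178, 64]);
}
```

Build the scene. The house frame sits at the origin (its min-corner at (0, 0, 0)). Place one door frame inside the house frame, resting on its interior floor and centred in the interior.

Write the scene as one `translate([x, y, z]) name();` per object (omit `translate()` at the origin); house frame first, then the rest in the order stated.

house_frame();
translate([2404, 2546, 0]) door_frame();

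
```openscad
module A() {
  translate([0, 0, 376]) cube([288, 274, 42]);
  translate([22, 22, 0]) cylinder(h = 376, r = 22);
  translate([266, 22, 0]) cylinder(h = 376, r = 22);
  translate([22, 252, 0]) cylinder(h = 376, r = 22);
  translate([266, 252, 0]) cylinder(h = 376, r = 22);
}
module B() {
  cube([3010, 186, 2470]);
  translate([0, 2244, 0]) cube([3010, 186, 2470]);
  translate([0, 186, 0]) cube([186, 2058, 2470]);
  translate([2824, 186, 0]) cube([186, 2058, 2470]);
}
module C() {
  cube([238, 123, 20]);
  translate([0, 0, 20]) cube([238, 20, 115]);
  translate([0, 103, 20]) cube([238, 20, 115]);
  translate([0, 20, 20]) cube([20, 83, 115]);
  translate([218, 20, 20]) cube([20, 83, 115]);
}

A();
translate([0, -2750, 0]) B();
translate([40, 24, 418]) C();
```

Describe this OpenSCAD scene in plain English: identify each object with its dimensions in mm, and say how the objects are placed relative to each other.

A is a simple wooden stool: a rectangular seat 288 mm (x) by 274 mm (y), 42 mm thick, top face at z = 418 mm, on four round legs, each 44 mm in diameter. The legs rest on z = 0, each leg's axis is inset half a diameter from the nearest pair of seat edges (so the leg's bounding box is flush with the corner).

B is the wall frame of a small rectangular building: four walls, each 2470 mm tall and 186 mm thick, enclosing a footprint 3010 mm (x) by 2430 mm (y) outside-to-outside, with no floor or roof. The front and back walls (the −y and +y sides) span the full width; the two side walls fit between them.

C is an open storage box with external size 238×123×135 mm and wall thickness 20 mm (the base is also 20 mm thick). The base covers the whole footprint; the four walls stand on the base, with the y-facing walls full-width and the x-facing walls fitting between their inner faces.

The house frame is on the floor beside the stool on its −y side. The open box is on top of the stool.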